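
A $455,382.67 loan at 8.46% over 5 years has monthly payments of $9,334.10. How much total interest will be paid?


Total paid over the life of the loan = PMT × n.
Total paid = $9,334.10 × 60 = $560,046.00
Total interest = total paid − principal = $560,046.00 − $455,382.67 = $104,663.33

Total interest = (PMT × n) - PV = $104,663.33


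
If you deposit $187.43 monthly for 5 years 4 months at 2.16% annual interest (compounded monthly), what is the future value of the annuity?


Future value of an ordinary annuity: FV = PMT × ((1 + r)^n − 1) / r
Monthly rate r = 0.0216/12 = 0.0018, n = 64
FV = $187.43 × ((1 + 0.0216/12)^64 − 1) / (0.0216/12)
FV = $187.43 × 67.767578
FV = $12,701.68

FV = PMT × ((1+r)^n - 1)/r = $12,701.68


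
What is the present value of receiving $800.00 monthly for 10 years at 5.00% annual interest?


Present value of an ordinary annuity: PV = PMT × (1 − (1 + r)^(−n)) / r
Monthly rate r = 0.05/12 ≈ 0.00416667, n = 120
PV = $800.00 × (1 − (1 + 0.05/12)^(−120)) / (0.05/12)
PV = $800.00 × 94.281350
PV = $75,425.08

PV = PMT × (1-(1+r)^(-n))/r = $75,425.08


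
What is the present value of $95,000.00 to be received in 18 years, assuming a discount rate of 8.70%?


Present value formula: PV = FV / (1 + r)^t
PV = $95,000.00 / (1 + 0.087)^18
PV = $95,000.00 / 4.488816
PV = $21,163.71

PV = FV / (1 + r)^t = $21,163.71


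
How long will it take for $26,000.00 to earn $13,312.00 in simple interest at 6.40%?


Rearrange the simple interest formula for t:
I = P × r × t  ⇒  t = I / (P × r)
t = $13,312.00 / ($26,000.00 × 0.064)
t = 8

t = I/(P×r) = 8 years


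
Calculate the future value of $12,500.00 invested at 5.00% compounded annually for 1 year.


Compound interest formula: A = P(1 + r/n)^(nt)
A = $12,500.00 × (1 + 0.05/1)^(1 × 1)
Growth factor: (1 + 0.05/1)^1 = 1.050000
A = $12,500.00 × 1.050000
A = $13,125.00

A = P(1 + r/n)^(nt) = $13,125.00


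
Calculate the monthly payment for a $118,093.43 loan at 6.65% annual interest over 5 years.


Loan payment formula: PMT = PV × r / (1 − (1 + r)^(−n))
Monthly rate r = 0.0665/12 ≈ 0.00554167, n = 60 months
Denominator: 1 − (1 + 0.0665/12)^(−60) = 0.282213
PMT = $118,093.43 × (0.0665/12) / 0.282213
PMT = $2,318.94 per month

PMT = PV × r / (1-(1+r)^(-n)) = $2,318.94/month


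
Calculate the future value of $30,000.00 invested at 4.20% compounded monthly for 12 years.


Compound interest formula: A = P(1 + r/n)^(nt)
A = $30,000.00 × (1 + 0.042/12)^(12 × 12)
Growth factor: (1 + 0.042/12)^144 = 1.6538734
A = $30,000.00 × 1.6538734
A = $49,616.20

A = P(1 + r/n)^(nt) = $49,616.20


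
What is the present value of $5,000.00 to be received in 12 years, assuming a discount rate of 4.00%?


Present value formula: PV = FV / (1 + r)^t
PV = $5,000.00 / (1 + 0.04)^12
PV = $5,000.00 / 1.601032
PV = $3,122.99

PV = FV / (1 + r)^t = $3,122.99


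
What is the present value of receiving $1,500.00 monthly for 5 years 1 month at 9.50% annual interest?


Present value of an ordinary annuity: PV = PMT × (1 − (1 + r)^(−n)) / r
Monthly rate r = 0.095/12 ≈ 0.00791667, n = 61
PV = $1,500.00 × (1 − (1 + 0.095/12)^(−61)) / (0.095/12)
PV = $1,500.00 × 48.232983
PV = $72,349.47

PV = PMT × (1-(1+r)^(-n))/r = $72,349.47


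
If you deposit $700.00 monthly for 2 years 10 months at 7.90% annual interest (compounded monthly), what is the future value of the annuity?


Future value of an ordinary annuity: FV = PMT × ((1 + r)^n − 1) / r
Monthly rate r = 0.079/12 ≈ 0.00658333, n = 34
FV = $700.00 × ((1 + 0.079/12)^34 − 1) / (0.079/12)
FV = $700.00 × 37.966370
FV = $26,576.46

FV = PMT × ((1+r)^n - 1)/r = $26,576.46


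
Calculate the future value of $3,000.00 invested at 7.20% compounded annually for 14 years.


Compound interest formula: A = P(1 + r/n)^(nt)
A = $3,000.00 × (1 + 0.072/1)^(1 × 14)
Growth factor: (1 + 0.072/1)^14 = 2.646836
A = $3,000.00 × 2.646836
A = $7,940.51

A = P(1 + r/n)^(nt) = $7,940.51


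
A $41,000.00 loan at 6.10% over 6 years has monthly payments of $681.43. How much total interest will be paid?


Total paid over the life of the loan = PMT × n.
Total paid = $681.43 × 72 = $49,062.96
Total interest = total paid − principal = $49,062.96 − $41,000.00 = $8,062.96

Total interest = (PMT × n) - PV = $8,062.96


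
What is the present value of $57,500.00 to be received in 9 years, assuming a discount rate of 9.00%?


Present value formula: PV = FV / (1 + r)^t
PV = $57,500.00 / (1 + 0.09)^9
PV = $57,500.00 / 2.171893
PV = $26,474.60

PV = FV / (1 + r)^t = $26,474.60


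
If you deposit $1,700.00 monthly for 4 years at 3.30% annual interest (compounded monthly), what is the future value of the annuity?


Future value of an ordinary annuity: FV = PMT × ((1 + r)^n − 1) / r
Monthly rate r = 0.033/12 = 0.00275, n = 48
FV = $1,700.00 × ((1 + 0.033/12)^48 − 1) / (0.033/12)
FV = $1,700.00 × 51.236948
FV = $87,102.81

FV = PMT × ((1+r)^n - 1)/r = $87,102.81


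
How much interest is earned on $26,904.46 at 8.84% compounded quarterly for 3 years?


Compound interest earned = final amount − principal.
A = P(1 + r/n)^(nt) = $26,904.46 × (1 + 0.0884/4)^(4 × 3) = $34,973.97
Interest = A − P = $34,973.97 − $26,904.46 = $8,069.51

Interest = A - P = $8,069.51


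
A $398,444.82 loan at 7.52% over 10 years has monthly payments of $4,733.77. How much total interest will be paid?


Total paid over the life of the loan = PMT × n.
Total paid = $4,733.77 × 120 = $568,052.40
Total interest = total paid − principal = $568,052.40 − $398,444.82 = $169,607.58

Total interest = (PMT × n) - PV = $169,607.58


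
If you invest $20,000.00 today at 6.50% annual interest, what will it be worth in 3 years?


Future value formula: FV = PV × (1 + r)^t
FV = $20,000.00 × (1 + 0.065)^3
FV = $20,000.00 × 1.2079496
FV = $24,158.99

FV = PV × (1 + r)^t = $24,158.99


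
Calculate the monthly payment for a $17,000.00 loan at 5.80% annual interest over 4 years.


Loan payment formula: PMT = PV × r / (1 − (1 + r)^(−n))
Monthly rate r = 0.058/12 ≈ 0.00483333, n = 48 months
Denominator: 1 − (1 + 0.058/12)^(−48) = 0.206611
PMT = $17,000.00 × (0.058/12) / 0.206611
PMT = $397.69 per month

PMT = PV × r / (1-(1+r)^(-n)) = $397.69/month


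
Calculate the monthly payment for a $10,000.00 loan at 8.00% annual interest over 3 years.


Loan payment formula: PMT = PV × r / (1 − (1 + r)^(−n))
Monthly rate r = 0.08/12 ≈ 0.00666667, n = 36 months
Denominator: 1 − (1 + 0.08/12)^(−36) = 0.212745
PMT = $10,000.00 × (0.08/12) / 0.212745
PMT = $313.36 per month

PMT = PV × r / (1-(1+r)^(-n)) = $313.36/month


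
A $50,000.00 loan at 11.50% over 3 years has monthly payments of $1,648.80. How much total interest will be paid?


Total paid over the life of the loan = PMT × n.
Total paid = $1,648.80 × 36 = $59,356.80
Total interest = total paid − principal = $59,356.80 − $50,000.00 = $9,356.80

Total interest = (PMT × n) - PV = $9,356.80


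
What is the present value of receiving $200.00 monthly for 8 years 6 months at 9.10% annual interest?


Present value of an ordinary annuity: PV = PMT × (1 − (1 + r)^(−n)) / r
Monthly rate r = 0.091/12 ≈ 0.00758333, n = 102
PV = $200.00 × (1 − (1 + 0.091/12)^(−102)) / (0.091/12)
PV = $200.00 × 70.846981
PV = $14,169.40

PV = PMT × (1-(1+r)^(-n))/r = $14,169.40


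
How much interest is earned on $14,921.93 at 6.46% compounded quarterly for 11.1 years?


Compound interest earned = final amount − principal.
A = P(1 + r/n)^(nt) = $14,921.93 × (1 + 0.0646/4)^(4 × 11.1) = $30,391.51
Interest = A − P = $30,391.51 − $14,921.93 = $15,469.58

Interest = A - P = $15,469.58


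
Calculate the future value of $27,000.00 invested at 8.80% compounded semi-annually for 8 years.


Compound interest formula: A = P(1 + r/n)^(nt)
A = $27,000.00 × (1 + 0.088/2)^(2 × 8)
Growth factor: (1 + 0.088/2)^16 = 1.991627
A = $27,000.00 × 1.991627
A = $53,773.93

A = P(1 + r/n)^(nt) = $53,773.93


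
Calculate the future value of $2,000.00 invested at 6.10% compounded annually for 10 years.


Compound interest formula: A = P(1 + r/n)^(nt)
A = $2,000.00 × (1 + 0.061/1)^(1 × 10)
Growth factor: (1 + 0.061/1)^10 = 1.807814
A = $2,000.00 × 1.807814
A = $3,615.63

A = P(1 + r/n)^(nt) = $3,615.63


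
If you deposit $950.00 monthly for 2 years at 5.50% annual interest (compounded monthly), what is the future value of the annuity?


Future value of an ordinary annuity: FV = PMT × ((1 + r)^n − 1) / r
Monthly rate r = 0.055/12 ≈ 0.00458333, n = 24
FV = $950.00 × ((1 + 0.055/12)^24 − 1) / (0.055/12)
FV = $950.00 × 25.308560
FV = $24,043.13

FV = PMT × ((1+r)^n - 1)/r = $24,043.13


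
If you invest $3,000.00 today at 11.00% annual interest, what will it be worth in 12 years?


Future value formula: FV = PV × (1 + r)^t
FV = $3,000.00 × (1 + 0.11)^12
FV = $3,000.00 × 3.498451
FV = $10,495.35

FV = PV × (1 + r)^t = $10,495.35


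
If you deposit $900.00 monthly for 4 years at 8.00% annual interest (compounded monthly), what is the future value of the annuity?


Future value of an ordinary annuity: FV = PMT × ((1 + r)^n − 1) / r
Monthly rate r = 0.08/12 ≈ 0.00666667, n = 48
FV = $900.00 × ((1 + 0.08/12)^48 − 1) / (0.08/12)
FV = $900.00 × 56.349915
FV = $50,714.92

FV = PMT × ((1+r)^n - 1)/r = $50,714.92


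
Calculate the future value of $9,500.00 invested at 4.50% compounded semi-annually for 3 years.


Compound interest formula: A = P(1 + r/n)^(nt)
A = $9,500.00 × (1 + 0.045/2)^(2 × 3)
Growth factor: (1 + 0.045/2)^6 = 1.142825
A = $9,500.00 × 1.142825
A = $10,856.84

A = P(1 + r/n)^(nt) = $10,856.84


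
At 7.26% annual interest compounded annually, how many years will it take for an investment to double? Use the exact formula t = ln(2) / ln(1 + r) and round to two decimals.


Doubling condition: (1 + r)^t = 2
Take ln of both sides: t × ln(1 + r) = ln(2)
t = ln(2) / ln(1 + r)
t = 0.693147 / 0.070086
t = 9.89

t = ln(2) / ln(1 + r) = 9.89 years


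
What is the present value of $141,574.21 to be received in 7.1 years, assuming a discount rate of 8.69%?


Present value formula: PV = FV / (1 + r)^t
PV = $141,574.21 / (1 + 0.0869)^7.1
PV = $141,574.21 / 1.8069498
PV = $78,349.83

PV = FV / (1 + r)^t = $78,349.83


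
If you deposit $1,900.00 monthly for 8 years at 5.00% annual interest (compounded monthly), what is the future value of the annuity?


Future value of an ordinary annuity: FV = PMT × ((1 + r)^n − 1) / r
Monthly rate r = 0.05/12 ≈ 0.00416667, n = 96
FV = $1,900.00 × ((1 + 0.05/12)^96 − 1) / (0.05/12)
FV = $1,900.00 × 117.740512
FV = $223,706.97

FV = PMT × ((1+r)^n - 1)/r = $223,706.97


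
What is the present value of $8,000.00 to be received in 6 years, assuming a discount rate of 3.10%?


Present value formula: PV = FV / (1 + r)^t
PV = $8,000.00 / (1 + 0.031)^6
PV = $8,000.00 / 1.201025
PV = $6,660.98

PV = FV / (1 + r)^t = $6,660.98


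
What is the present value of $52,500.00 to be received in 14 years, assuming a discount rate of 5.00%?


Present value formula: PV = FV / (1 + r)^t
PV = $52,500.00 / (1 + 0.05)^14
PV = $52,500.00 / 1.9799316
PV = $26,516.07

PV = FV / (1 + r)^t = $26,516.07


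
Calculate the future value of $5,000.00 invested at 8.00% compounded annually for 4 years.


Compound interest formula: A = P(1 + r/n)^(nt)
A = $5,000.00 × (1 + 0.08/1)^(1 × 4)
Growth factor: (1 + 0.08/1)^4 = 1.36048896
A = $5,000.00 × 1.36048896
A = $6,802.44

A = P(1 + r/n)^(nt) = $6,802.44


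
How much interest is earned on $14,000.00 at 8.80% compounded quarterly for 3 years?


Compound interest earned = final amount − principal.
A = P(1 + r/n)^(nt) = $14,000.00 × (1 + 0.088/4)^(4 × 3) = $18,177.69
Interest = A − P = $18,177.69 − $14,000.00 = $4,177.69

Interest = A - P = $4,177.69


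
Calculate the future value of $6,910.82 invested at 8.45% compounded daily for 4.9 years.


Compound interest formula: A = P(1 + r/n)^(nt)
A = $6,910.82 × (1 + 0.0845/365)^(365 × 4.9)
Growth factor: (1 + 0.0845/365)^1788.5 = 1.5128603
A = $6,910.82 × 1.5128603
A = $10,455.11

A = P(1 + r/n)^(nt) = $10,455.11


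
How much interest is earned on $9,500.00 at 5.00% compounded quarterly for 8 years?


Compound interest earned = final amount − principal.
A = P(1 + r/n)^(nt) = $9,500.00 × (1 + 0.05/4)^(4 × 8) = $14,137.24
Interest = A − P = $14,137.24 − $9,500.00 = $4,637.24

Interest = A - P = $4,637.24


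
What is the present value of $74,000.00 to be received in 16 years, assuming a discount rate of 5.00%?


Present value formula: PV = FV / (1 + r)^t
PV = $74,000.00 / (1 + 0.05)^16
PV = $74,000.00 / 2.182875
PV = $33,900.25

PV = FV / (1 + r)^t = $33,900.25


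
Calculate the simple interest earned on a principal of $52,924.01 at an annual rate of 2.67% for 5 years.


Simple interest formula: I = P × r × t
I = $52,924.01 × 0.0267 × 5
I = $7,065.36

I = P × r × t = $7,065.36


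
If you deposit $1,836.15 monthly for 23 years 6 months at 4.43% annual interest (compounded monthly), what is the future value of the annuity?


Future value of an ordinary annuity: FV = PMT × ((1 + r)^n − 1) / r
Monthly rate r = 0.0443/12 ≈ 0.00369167, n = 282
FV = $1,836.15 × ((1 + 0.0443/12)^282 − 1) / (0.0443/12)
FV = $1,836.15 × 494.834888
FV = $908,591.08

FV = PMT × ((1+r)^n - 1)/r = $908,591.08


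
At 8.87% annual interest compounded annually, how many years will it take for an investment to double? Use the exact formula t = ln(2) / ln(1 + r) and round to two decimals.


Doubling condition: (1 + r)^t = 2
Take ln of both sides: t × ln(1 + r) = ln(2)
t = ln(2) / ln(1 + r)
t = 0.693147 / 0.084984
t = 8.16

t = ln(2) / ln(1 + r) = 8.16 years


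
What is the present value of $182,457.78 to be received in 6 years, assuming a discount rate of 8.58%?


Present value formula: PV = FV / (1 + r)^t
PV = $182,457.78 / (1 + 0.0858)^6
PV = $182,457.78 / 1.6386984
PV = $111,343.11

PV = FV / (1 + r)^t = $111,343.11


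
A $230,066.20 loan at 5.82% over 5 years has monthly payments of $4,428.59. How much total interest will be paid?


Total paid over the life of the loan = PMT × n.
Total paid = $4,428.59 × 60 = $265,715.40
Total interest = total paid − principal = $265,715.40 − $230,066.20 = $35,649.20

Total interest = (PMT × n) - PV = $35,649.20


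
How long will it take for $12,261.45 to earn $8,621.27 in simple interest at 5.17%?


Rearrange the simple interest formula for t:
I = P × r × t  ⇒  t = I / (P × r)
t = $8,621.27 / ($12,261.45 × 0.0517)
t = 13.6

t = I/(P×r) = 13.6 years


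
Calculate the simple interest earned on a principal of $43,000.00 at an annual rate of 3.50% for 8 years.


Simple interest formula: I = P × r × t
I = $43,000.00 × 0.035 × 8
I = $12,040.00

I = P × r × t = $12,040.00


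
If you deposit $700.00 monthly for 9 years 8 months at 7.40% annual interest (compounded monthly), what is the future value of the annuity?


Future value of an ordinary annuity: FV = PMT × ((1 + r)^n − 1) / r
Monthly rate r = 0.074/12 ≈ 0.00616667, n = 116
FV = $700.00 × ((1 + 0.074/12)^116 − 1) / (0.074/12)
FV = $700.00 × 168.710496
FV = $118,097.35

FV = PMT × ((1+r)^n - 1)/r = $118,097.35


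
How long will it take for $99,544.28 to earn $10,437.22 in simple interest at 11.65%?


Rearrange the simple interest formula for t:
I = P × r × t  ⇒  t = I / (P × r)
t = $10,437.22 / ($99,544.28 × 0.1165)
t = 0.9

t = I/(P×r) = 0.9 years


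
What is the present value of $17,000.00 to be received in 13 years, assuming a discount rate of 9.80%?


Present value formula: PV = FV / (1 + r)^t
PV = $17,000.00 / (1 + 0.098)^13
PV = $17,000.00 / 3.371556
PV = $5,042.18

PV = FV / (1 + r)^t = $5,042.18


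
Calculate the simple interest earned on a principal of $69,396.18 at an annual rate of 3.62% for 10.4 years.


Simple interest formula: I = P × r × t
I = $69,396.18 × 0.0362 × 10.4
I = $26,126.27

I = P × r × t = $26,126.27


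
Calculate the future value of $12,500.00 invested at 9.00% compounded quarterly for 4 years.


Compound interest formula: A = P(1 + r/n)^(nt)
A = $12,500.00 × (1 + 0.09/4)^(4 × 4)
Growth factor: (1 + 0.09/4)^16 = 1.4276215
A = $12,500.00 × 1.4276215
A = $17,845.27

A = P(1 + r/n)^(nt) = $17,845.27


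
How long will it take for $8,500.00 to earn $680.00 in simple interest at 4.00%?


Rearrange the simple interest formula for t:
I = P × r × t  ⇒  t = I / (P × r)
t = $680.00 / ($8,500.00 × 0.04)
t = 2

t = I/(P×r) = 2 years


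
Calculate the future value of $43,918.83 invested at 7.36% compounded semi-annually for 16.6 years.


Compound interest formula: A = P(1 + r/n)^(nt)
A = $43,918.83 × (1 + 0.0736/2)^(2 × 16.6)
Growth factor: (1 + 0.0736/2)^33.2 = 3.3195072
A = $43,918.83 × 3.3195072
A = $145,788.87

A = P(1 + r/n)^(nt) = $145,788.87


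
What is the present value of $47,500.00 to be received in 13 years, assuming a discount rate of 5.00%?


Present value formula: PV = FV / (1 + r)^t
PV = $47,500.00 / (1 + 0.05)^13
PV = $47,500.00 / 1.8856491
PV = $25,190.26

PV = FV / (1 + r)^t = $25,190.26


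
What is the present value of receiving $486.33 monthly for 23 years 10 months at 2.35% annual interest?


Present value of an ordinary annuity: PV = PMT × (1 − (1 + r)^(−n)) / r
Monthly rate r = 0.0235/12 ≈ 0.00195833, n = 286
PV = $486.33 × (1 − (1 + 0.0235/12)^(−286)) / (0.0235/12)
PV = $486.33 × 218.821595
PV = $106,419.51

PV = PMT × (1-(1+r)^(-n))/r = $106,419.51


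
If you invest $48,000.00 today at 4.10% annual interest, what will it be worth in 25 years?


Future value formula: FV = PV × (1 + r)^t
FV = $48,000.00 × (1 + 0.041)^25
FV = $48,000.00 × 2.7306638
FV = $131,071.86

FV = PV × (1 + r)^t = $131,071.86


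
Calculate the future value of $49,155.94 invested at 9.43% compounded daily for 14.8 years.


Compound interest formula: A = P(1 + r/n)^(nt)
A = $49,155.94 × (1 + 0.0943/365)^(365 × 14.8)
Growth factor: (1 + 0.0943/365)^5402 = 4.0368301
A = $49,155.94 × 4.0368301
A = $198,434.18

A = P(1 + r/n)^(nt) = $198,434.18


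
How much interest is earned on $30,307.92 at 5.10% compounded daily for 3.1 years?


Compound interest earned = final amount − principal.
A = P(1 + r/n)^(nt) = $30,307.92 × (1 + 0.051/365)^(365 × 3.1) = $35,498.77
Interest = A − P = $35,498.77 − $30,307.92 = $5,190.85

Interest = A - P = $5,190.85


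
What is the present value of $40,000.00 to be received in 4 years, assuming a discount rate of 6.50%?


Present value formula: PV = FV / (1 + r)^t
PV = $40,000.00 / (1 + 0.065)^4
PV = $40,000.00 / 1.2864664
PV = $31,092.92

PV = FV / (1 + r)^t = $31,092.92


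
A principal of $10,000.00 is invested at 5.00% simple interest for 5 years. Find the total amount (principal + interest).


Total amount formula: A = P(1 + rt) = P + P·r·t
Interest: I = P × r × t = $10,000.00 × 0.05 × 5 = $2,500.00
A = P + I = $10,000.00 + $2,500.00 = $12,500.00

A = P + I = P(1 + rt) = $12,500.00


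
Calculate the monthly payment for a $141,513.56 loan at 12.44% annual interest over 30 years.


Loan payment formula: PMT = PV × r / (1 − (1 + r)^(−n))
Monthly rate r = 0.1244/12 ≈ 0.01036667, n = 360 months
Denominator: 1 − (1 + 0.1244/12)^(−360) = 0.975591
PMT = $141,513.56 × (0.1244/12) / 0.975591
PMT = $1,503.73 per month

PMT = PV × r / (1-(1+r)^(-n)) = $1,503.73/month


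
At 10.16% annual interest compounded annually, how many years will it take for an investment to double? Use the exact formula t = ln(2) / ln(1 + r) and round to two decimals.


Doubling condition: (1 + r)^t = 2
Take ln of both sides: t × ln(1 + r) = ln(2)
t = ln(2) / ln(1 + r)
t = 0.693147 / 0.096764
t = 7.16

t = ln(2) / ln(1 + r) = 7.16 years


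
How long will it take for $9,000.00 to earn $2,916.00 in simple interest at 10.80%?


Rearrange the simple interest formula for t:
I = P × r × t  ⇒  t = I / (P × r)
t = $2,916.00 / ($9,000.00 × 0.108)
t = 3

t = I/(P×r) = 3 years


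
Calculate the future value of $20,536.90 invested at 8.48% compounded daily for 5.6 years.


Compound interest formula: A = P(1 + r/n)^(nt)
A = $20,536.90 × (1 + 0.0848/365)^(365 × 5.6)
Growth factor: (1 + 0.0848/365)^2044 = 1.6077326
A = $20,536.90 × 1.6077326
A = $33,017.84

A = P(1 + r/n)^(nt) = $33,017.84


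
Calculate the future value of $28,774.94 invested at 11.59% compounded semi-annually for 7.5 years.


Compound interest formula: A = P(1 + r/n)^(nt)
A = $28,774.94 × (1 + 0.1159/2)^(2 × 7.5)
Growth factor: (1 + 0.1159/2)^15 = 2.3279687
A = $28,774.94 × 2.3279687
A = $66,987.16

A = P(1 + r/n)^(nt) = $66,987.16


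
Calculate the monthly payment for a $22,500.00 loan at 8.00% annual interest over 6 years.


Loan payment formula: PMT = PV × r / (1 − (1 + r)^(−n))
Monthly rate r = 0.08/12 ≈ 0.00666667, n = 72 months
Denominator: 1 − (1 + 0.08/12)^(−72) = 0.380230
PMT = $22,500.00 × (0.08/12) / 0.380230
PMT = $394.50 per month

PMT = PV × r / (1-(1+r)^(-n)) = $394.50/month


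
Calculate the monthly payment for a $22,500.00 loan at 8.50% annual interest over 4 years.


Loan payment formula: PMT = PV × r / (1 − (1 + r)^(−n))
Monthly rate r = 0.085/12 ≈ 0.00708333, n = 48 months
Denominator: 1 − (1 + 0.085/12)^(−48) = 0.287376
PMT = $22,500.00 × (0.085/12) / 0.287376
PMT = $554.59 per month

PMT = PV × r / (1-(1+r)^(-n)) = $554.59/month


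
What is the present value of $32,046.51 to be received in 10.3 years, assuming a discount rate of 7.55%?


Present value formula: PV = FV / (1 + r)^t
PV = $32,046.51 / (1 + 0.0755)^10.3
PV = $32,046.51 / 2.116349
PV = $15,142.36

PV = FV / (1 + r)^t = $15,142.36


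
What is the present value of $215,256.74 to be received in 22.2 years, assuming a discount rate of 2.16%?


Present value formula: PV = FV / (1 + r)^t
PV = $215,256.74 / (1 + 0.0216)^22.2
PV = $215,256.74 / 1.6070731
PV = $133,943.34

PV = FV / (1 + r)^t = $133,943.34


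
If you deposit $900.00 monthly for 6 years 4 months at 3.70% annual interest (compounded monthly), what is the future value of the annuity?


Future value of an ordinary annuity: FV = PMT × ((1 + r)^n − 1) / r
Monthly rate r = 0.037/12 ≈ 0.00308333, n = 76
FV = $900.00 × ((1 + 0.037/12)^76 − 1) / (0.037/12)
FV = $900.00 × 85.495179
FV = $76,945.66

FV = PMT × ((1+r)^n - 1)/r = $76,945.66


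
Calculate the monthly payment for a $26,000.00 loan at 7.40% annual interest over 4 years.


Loan payment formula: PMT = PV × r / (1 − (1 + r)^(−n))
Monthly rate r = 0.074/12 ≈ 0.00616667, n = 48 months
Denominator: 1 − (1 + 0.074/12)^(−48) = 0.255536
PMT = $26,000.00 × (0.074/12) / 0.255536
PMT = $627.44 per month

PMT = PV × r / (1-(1+r)^(-n)) = $627.44/month


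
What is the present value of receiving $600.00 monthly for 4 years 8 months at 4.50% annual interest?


Present value of an ordinary annuity: PV = PMT × (1 − (1 + r)^(−n)) / r
Monthly rate r = 0.045/12 = 0.00375, n = 56
PV = $600.00 × (1 − (1 + 0.045/12)^(−56)) / (0.045/12)
PV = $600.00 × 50.425952
PV = $30,255.57

PV = PMT × (1-(1+r)^(-n))/r = $30,255.57


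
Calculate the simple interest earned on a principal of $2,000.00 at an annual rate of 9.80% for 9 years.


Simple interest formula: I = P × r × t
I = $2,000.00 × 0.098 × 9
I = $1,764.00

I = P × r × t = $1,764.00


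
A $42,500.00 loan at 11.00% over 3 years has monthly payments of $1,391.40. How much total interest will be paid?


Total paid over the life of the loan = PMT × n.
Total paid = $1,391.40 × 36 = $50,090.40
Total interest = total paid − principal = $50,090.40 − $42,500.00 = $7,590.40

Total interest = (PMT × n) - PV = $7,590.40


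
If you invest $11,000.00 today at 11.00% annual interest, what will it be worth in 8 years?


Future value formula: FV = PV × (1 + r)^t
FV = $11,000.00 × (1 + 0.11)^8
FV = $11,000.00 × 2.304538
FV = $25,349.92

FV = PV × (1 + r)^t = $25,349.92


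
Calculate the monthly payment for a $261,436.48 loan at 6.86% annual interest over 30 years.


Loan payment formula: PMT = PV × r / (1 − (1 + r)^(−n))
Monthly rate r = 0.0686/12 ≈ 0.00571667, n = 360 months
Denominator: 1 − (1 + 0.0686/12)^(−360) = 0.871540
PMT = $261,436.48 × (0.0686/12) / 0.871540
PMT = $1,714.83 per month

PMT = PV × r / (1-(1+r)^(-n)) = $1,714.83/month


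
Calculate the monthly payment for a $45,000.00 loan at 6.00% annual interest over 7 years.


Loan payment formula: PMT = PV × r / (1 − (1 + r)^(−n))
Monthly rate r = 0.06/12 = 0.005, n = 84 months
Denominator: 1 − (1 + 0.06/12)^(−84) = 0.3422652
PMT = $45,000.00 × (0.06/12) / 0.3422652
PMT = $657.38 per month

PMT = PV × r / (1-(1+r)^(-n)) = $657.38/month


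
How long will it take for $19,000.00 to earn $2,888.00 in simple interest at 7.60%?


Rearrange the simple interest formula for t:
I = P × r × t  ⇒  t = I / (P × r)
t = $2,888.00 / ($19,000.00 × 0.076)
t = 2

t = I/(P×r) = 2 years


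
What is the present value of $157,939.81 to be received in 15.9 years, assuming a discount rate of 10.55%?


Present value formula: PV = FV / (1 + r)^t
PV = $157,939.81 / (1 + 0.1055)^15.9
PV = $157,939.81 / 4.927017
PV = $32,055.87

PV = FV / (1 + r)^t = $32,055.87


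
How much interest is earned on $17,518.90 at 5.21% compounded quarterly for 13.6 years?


Compound interest earned = final amount − principal.
A = P(1 + r/n)^(nt) = $17,518.90 × (1 + 0.0521/4)^(4 × 13.6) = $35,419.61
Interest = A − P = $35,419.61 − $17,518.90 = $17,900.71

Interest = A - P = $17,900.71


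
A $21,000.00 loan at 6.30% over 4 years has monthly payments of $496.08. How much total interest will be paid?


Total paid over the life of the loan = PMT × n.
Total paid = $496.08 × 48 = $23,811.84
Total interest = total paid − principal = $23,811.84 − $21,000.00 = $2,811.84

Total interest = (PMT × n) - PV = $2,811.84


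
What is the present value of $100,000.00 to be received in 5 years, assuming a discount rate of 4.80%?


Present value formula: PV = FV / (1 + r)^t
PV = $100,000.00 / (1 + 0.048)^5
PV = $100,000.00 / 1.2641727
PV = $79,103.12

PV = FV / (1 + r)^t = $79,103.12


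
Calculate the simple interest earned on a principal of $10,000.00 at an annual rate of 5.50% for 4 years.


Simple interest formula: I = P × r × t
I = $10,000.00 × 0.055 × 4
I = $2,200.00

I = P × r × t = $2,200.00


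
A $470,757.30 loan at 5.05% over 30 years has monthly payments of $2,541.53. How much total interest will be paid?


Total paid over the life of the loan = PMT × n.
Total paid = $2,541.53 × 360 = $914,950.80
Total interest = total paid − principal = $914,950.80 − $470,757.30 = $444,193.50

Total interest = (PMT × n) - PV = $444,193.50


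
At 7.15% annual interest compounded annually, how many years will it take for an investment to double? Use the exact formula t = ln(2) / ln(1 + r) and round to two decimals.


Doubling condition: (1 + r)^t = 2
Take ln of both sides: t × ln(1 + r) = ln(2)
t = ln(2) / ln(1 + r)
t = 0.693147 / 0.069060
t = 10.04

t = ln(2) / ln(1 + r) = 10.04 years


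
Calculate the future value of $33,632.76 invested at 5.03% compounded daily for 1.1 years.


Compound interest formula: A = P(1 + r/n)^(nt)
A = $33,632.76 × (1 + 0.0503/365)^(365 × 1.1)
Growth factor: (1 + 0.0503/365)^401.5 = 1.0568853
A = $33,632.76 × 1.0568853
A = $35,545.97

A = P(1 + r/n)^(nt) = $35,545.97


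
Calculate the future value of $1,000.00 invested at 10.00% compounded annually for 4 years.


Compound interest formula: A = P(1 + r/n)^(nt)
A = $1,000.00 × (1 + 0.1/1)^(1 × 4)
Growth factor: (1 + 0.1/1)^4 = 1.464100
A = $1,000.00 × 1.464100
A = $1,464.10

A = P(1 + r/n)^(nt) = $1,464.10


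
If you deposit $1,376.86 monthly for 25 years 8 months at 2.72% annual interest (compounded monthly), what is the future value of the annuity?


Future value of an ordinary annuity: FV = PMT × ((1 + r)^n − 1) / r
Monthly rate r = 0.0272/12 ≈ 0.00226667, n = 308
FV = $1,376.86 × ((1 + 0.0272/12)^308 − 1) / (0.0272/12)
FV = $1,376.86 × 444.886716
FV = $612,546.72

FV = PMT × ((1+r)^n - 1)/r = $612,546.72


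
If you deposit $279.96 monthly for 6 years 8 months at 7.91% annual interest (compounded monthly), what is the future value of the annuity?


Future value of an ordinary annuity: FV = PMT × ((1 + r)^n − 1) / r
Monthly rate r = 0.0791/12 ≈ 0.00659167, n = 80
FV = $279.96 × ((1 + 0.0791/12)^80 − 1) / (0.0791/12)
FV = $279.96 × 104.901904
FV = $29,368.34

FV = PMT × ((1+r)^n - 1)/r = $29,368.34


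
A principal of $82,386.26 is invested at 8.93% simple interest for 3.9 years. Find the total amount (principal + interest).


Total amount formula: A = P(1 + rt) = P + P·r·t
Interest: I = P × r × t = $82,386.26 × 0.0893 × 3.9 = $28,692.66
A = P + I = $82,386.26 + $28,692.66 = $111,078.92

A = P + I = P(1 + rt) = $111,078.92


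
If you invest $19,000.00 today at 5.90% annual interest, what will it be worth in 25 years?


Future value formula: FV = PV × (1 + r)^t
FV = $19,000.00 × (1 + 0.059)^25
FV = $19,000.00 × 4.19178503
FV = $79,643.92

FV = PV × (1 + r)^t = $79,643.92


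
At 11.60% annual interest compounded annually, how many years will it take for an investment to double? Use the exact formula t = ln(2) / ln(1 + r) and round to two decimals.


Doubling condition: (1 + r)^t = 2
Take ln of both sides: t × ln(1 + r) = ln(2)
t = ln(2) / ln(1 + r)
t = 0.693147 / 0.109751
t = 6.32

t = ln(2) / ln(1 + r) = 6.32 years


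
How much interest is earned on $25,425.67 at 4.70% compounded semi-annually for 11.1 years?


Compound interest earned = final amount − principal.
A = P(1 + r/n)^(nt) = $25,425.67 × (1 + 0.047/2)^(2 × 11.1) = $42,581.66
Interest = A − P = $42,581.66 − $25,425.67 = $17,155.99

Interest = A - P = $17,155.99


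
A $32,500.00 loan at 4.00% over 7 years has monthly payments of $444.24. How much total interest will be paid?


Total paid over the life of the loan = PMT × n.
Total paid = $444.24 × 84 = $37,316.16
Total interest = total paid − principal = $37,316.16 − $32,500.00 = $4,816.16

Total interest = (PMT × n) - PV = $4,816.16


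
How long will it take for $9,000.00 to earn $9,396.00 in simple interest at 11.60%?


Rearrange the simple interest formula for t:
I = P × r × t  ⇒  t = I / (P × r)
t = $9,396.00 / ($9,000.00 × 0.116)
t = 9

t = I/(P×r) = 9 years


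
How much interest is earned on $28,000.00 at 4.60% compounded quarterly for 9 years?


Compound interest earned = final amount − principal.
A = P(1 + r/n)^(nt) = $28,000.00 × (1 + 0.046/4)^(4 × 9) = $42,260.05
Interest = A − P = $42,260.05 − $28,000.00 = $14,260.05

Interest = A - P = $14,260.05


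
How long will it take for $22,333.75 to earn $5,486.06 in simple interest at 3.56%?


Rearrange the simple interest formula for t:
I = P × r × t  ⇒  t = I / (P × r)
t = $5,486.06 / ($22,333.75 × 0.0356)
t = 6.9

t = I/(P×r) = 6.9 years


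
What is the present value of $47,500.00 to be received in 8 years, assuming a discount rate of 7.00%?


Present value formula: PV = FV / (1 + r)^t
PV = $47,500.00 / (1 + 0.07)^8
PV = $47,500.00 / 1.7181862
PV = $27,645.43

PV = FV / (1 + r)^t = $27,645.43


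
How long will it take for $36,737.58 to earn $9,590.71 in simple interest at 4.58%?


Rearrange the simple interest formula for t:
I = P × r × t  ⇒  t = I / (P × r)
t = $9,590.71 / ($36,737.58 × 0.0458)
t = 5.7

t = I/(P×r) = 5.7 years


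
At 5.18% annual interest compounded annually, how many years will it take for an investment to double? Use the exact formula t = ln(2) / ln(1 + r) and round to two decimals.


Doubling condition: (1 + r)^t = 2
Take ln of both sides: t × ln(1 + r) = ln(2)
t = ln(2) / ln(1 + r)
t = 0.693147 / 0.050503
t = 13.72

t = ln(2) / ln(1 + r) = 13.72 years


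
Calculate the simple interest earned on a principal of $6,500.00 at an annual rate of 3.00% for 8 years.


Simple interest formula: I = P × r × t
I = $6,500.00 × 0.03 × 8
I = $1,560.00

I = P × r × t = $1,560.00


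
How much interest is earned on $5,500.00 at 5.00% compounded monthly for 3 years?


Compound interest earned = final amount − principal.
A = P(1 + r/n)^(nt) = $5,500.00 × (1 + 0.05/12)^(12 × 3) = $6,388.10
Interest = A − P = $6,388.10 − $5,500.00 = $888.10

Interest = A - P = $888.10


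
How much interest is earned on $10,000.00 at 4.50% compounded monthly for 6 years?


Compound interest earned = final amount − principal.
A = P(1 + r/n)^(nt) = $10,000.00 × (1 + 0.045/12)^(12 × 6) = $13,093.03
Interest = A − P = $13,093.03 − $10,000.00 = $3,093.03

Interest = A - P = $3,093.03


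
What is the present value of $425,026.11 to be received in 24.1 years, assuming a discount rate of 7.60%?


Present value formula: PV = FV / (1 + r)^t
PV = $425,026.11 / (1 + 0.076)^24.1
PV = $425,026.11 / 5.843536
PV = $72,734.40

PV = FV / (1 + r)^t = $72,734.40


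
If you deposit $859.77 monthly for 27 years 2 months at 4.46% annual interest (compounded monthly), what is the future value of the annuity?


Future value of an ordinary annuity: FV = PMT × ((1 + r)^n − 1) / r
Monthly rate r = 0.0446/12 ≈ 0.00371667, n = 326
FV = $859.77 × ((1 + 0.0446/12)^326 − 1) / (0.0446/12)
FV = $859.77 × 632.671891
FV = $543,952.31

FV = PMT × ((1+r)^n - 1)/r = $543,952.31


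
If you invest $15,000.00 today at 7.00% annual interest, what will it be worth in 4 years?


Future value formula: FV = PV × (1 + r)^t
FV = $15,000.00 × (1 + 0.07)^4
FV = $15,000.00 × 1.310796
FV = $19,661.94

FV = PV × (1 + r)^t = $19,661.94


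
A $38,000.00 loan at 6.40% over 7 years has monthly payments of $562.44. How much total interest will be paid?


Total paid over the life of the loan = PMT × n.
Total paid = $562.44 × 84 = $47,244.96
Total interest = total paid − principal = $47,244.96 − $38,000.00 = $9,244.96

Total interest = (PMT × n) - PV = $9,244.96


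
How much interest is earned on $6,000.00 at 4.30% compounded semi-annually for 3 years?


Compound interest earned = final amount − principal.
A = P(1 + r/n)^(nt) = $6,000.00 × (1 + 0.043/2)^(2 × 3) = $6,816.81
Interest = A − P = $6,816.81 − $6,000.00 = $816.81

Interest = A - P = $816.81


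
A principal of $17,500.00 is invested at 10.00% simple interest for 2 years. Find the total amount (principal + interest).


Total amount formula: A = P(1 + rt) = P + P·r·t
Interest: I = P × r × t = $17,500.00 × 0.1 × 2 = $3,500.00
A = P + I = $17,500.00 + $3,500.00 = $21,000.00

A = P + I = P(1 + rt) = $21,000.00


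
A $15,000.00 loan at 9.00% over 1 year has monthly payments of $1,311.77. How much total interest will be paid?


Total paid over the life of the loan = PMT × n.
Total paid = $1,311.77 × 12 = $15,741.24
Total interest = total paid − principal = $15,741.24 − $15,000.00 = $741.24

Total interest = (PMT × n) - PV = $741.24


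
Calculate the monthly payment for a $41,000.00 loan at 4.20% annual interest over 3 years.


Loan payment formula: PMT = PV × r / (1 − (1 + r)^(−n))
Monthly rate r = 0.042/12 = 0.0035, n = 36 months
Denominator: 1 − (1 + 0.042/12)^(−36) = 0.1181912
PMT = $41,000.00 × (0.042/12) / 0.1181912
PMT = $1,214.13 per month

PMT = PV × r / (1-(1+r)^(-n)) = $1,214.13/month


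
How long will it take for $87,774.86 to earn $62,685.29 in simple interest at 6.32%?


Rearrange the simple interest formula for t:
I = P × r × t  ⇒  t = I / (P × r)
t = $62,685.29 / ($87,774.86 × 0.0632)
t = 11.3

t = I/(P×r) = 11.3 years


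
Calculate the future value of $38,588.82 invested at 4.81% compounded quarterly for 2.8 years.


Compound interest formula: A = P(1 + r/n)^(nt)
A = $38,588.82 × (1 + 0.0481/4)^(4 × 2.8)
Growth factor: (1 + 0.0481/4)^11.2 = 1.1432518
A = $38,588.82 × 1.1432518
A = $44,116.74

A = P(1 + r/n)^(nt) = $44,116.74


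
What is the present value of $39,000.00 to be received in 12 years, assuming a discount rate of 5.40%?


Present value formula: PV = FV / (1 + r)^t
PV = $39,000.00 / (1 + 0.054)^12
PV = $39,000.00 / 1.879695
PV = $20,748.05

PV = FV / (1 + r)^t = $20,748.05


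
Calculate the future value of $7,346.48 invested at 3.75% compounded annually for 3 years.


Compound interest formula: A = P(1 + r/n)^(nt)
A = $7,346.48 × (1 + 0.0375/1)^(1 × 3)
Growth factor: (1 + 0.0375/1)^3 = 1.116771
A = $7,346.48 × 1.116771
A = $8,204.34

A = P(1 + r/n)^(nt) = $8,204.34


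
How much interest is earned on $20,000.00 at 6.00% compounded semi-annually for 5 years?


Compound interest earned = final amount − principal.
A = P(1 + r/n)^(nt) = $20,000.00 × (1 + 0.06/2)^(2 × 5) = $26,878.33
Interest = A − P = $26,878.33 − $20,000.00 = $6,878.33

Interest = A - P = $6,878.33


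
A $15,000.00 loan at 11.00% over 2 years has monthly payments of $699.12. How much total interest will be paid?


Total paid over the life of the loan = PMT × n.
Total paid = $699.12 × 24 = $16,778.88
Total interest = total paid − principal = $16,778.88 − $15,000.00 = $1,778.88

Total interest = (PMT × n) - PV = $1,778.88


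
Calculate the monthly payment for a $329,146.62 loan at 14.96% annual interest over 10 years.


Loan payment formula: PMT = PV × r / (1 − (1 + r)^(−n))
Monthly rate r = 0.1496/12 ≈ 0.01246667, n = 120 months
Denominator: 1 − (1 + 0.1496/12)^(−120) = 0.773894
PMT = $329,146.62 × (0.1496/12) / 0.773894
PMT = $5,302.23 per month

PMT = PV × r / (1-(1+r)^(-n)) = $5,302.23/month


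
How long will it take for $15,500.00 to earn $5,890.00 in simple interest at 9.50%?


Rearrange the simple interest formula for t:
I = P × r × t  ⇒  t = I / (P × r)
t = $5,890.00 / ($15,500.00 × 0.095)
t = 4

t = I/(P×r) = 4 years


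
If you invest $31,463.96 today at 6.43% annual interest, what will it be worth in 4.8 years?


Future value formula: FV = PV × (1 + r)^t
FV = $31,463.96 × (1 + 0.0643)^4.8
FV = $31,463.96 × 1.34867559
FV = $42,434.67

FV = PV × (1 + r)^t = $42,434.67


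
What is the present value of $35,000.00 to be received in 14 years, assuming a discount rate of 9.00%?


Present value formula: PV = FV / (1 + r)^t
PV = $35,000.00 / (1 + 0.09)^14
PV = $35,000.00 / 3.341727
PV = $10,473.63

PV = FV / (1 + r)^t = $10,473.63


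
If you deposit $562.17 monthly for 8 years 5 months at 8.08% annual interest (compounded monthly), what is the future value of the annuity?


Future value of an ordinary annuity: FV = PMT × ((1 + r)^n − 1) / r
Monthly rate r = 0.0808/12 ≈ 0.00673333, n = 101
FV = $562.17 × ((1 + 0.0808/12)^101 − 1) / (0.0808/12)
FV = $562.17 × 143.987381
FV = $80,945.39

FV = PMT × ((1+r)^n - 1)/r = $80,945.39


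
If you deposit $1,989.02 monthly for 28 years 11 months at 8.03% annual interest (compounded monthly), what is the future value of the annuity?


Future value of an ordinary annuity: FV = PMT × ((1 + r)^n − 1) / r
Monthly rate r = 0.0803/12 ≈ 0.00669167, n = 347
FV = $1,989.02 × ((1 + 0.0803/12)^347 − 1) / (0.0803/12)
FV = $1,989.02 × 1362.526405
FV = $2,710,092.27

FV = PMT × ((1+r)^n - 1)/r = $2,710,092.27


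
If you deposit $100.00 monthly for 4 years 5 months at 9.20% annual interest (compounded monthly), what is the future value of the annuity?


Future value of an ordinary annuity: FV = PMT × ((1 + r)^n − 1) / r
Monthly rate r = 0.092/12 ≈ 0.00766667, n = 53
FV = $100.00 × ((1 + 0.092/12)^53 − 1) / (0.092/12)
FV = $100.00 × 65.084106
FV = $6,508.41

FV = PMT × ((1+r)^n - 1)/r = $6,508.41


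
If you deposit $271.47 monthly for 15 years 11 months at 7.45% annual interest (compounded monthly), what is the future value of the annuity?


Future value of an ordinary annuity: FV = PMT × ((1 + r)^n − 1) / r
Monthly rate r = 0.0745/12 ≈ 0.00620833, n = 191
FV = $271.47 × ((1 + 0.0745/12)^191 − 1) / (0.0745/12)
FV = $271.47 × 364.236266
FV = $98,879.22

FV = PMT × ((1+r)^n - 1)/r = $98,879.22
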